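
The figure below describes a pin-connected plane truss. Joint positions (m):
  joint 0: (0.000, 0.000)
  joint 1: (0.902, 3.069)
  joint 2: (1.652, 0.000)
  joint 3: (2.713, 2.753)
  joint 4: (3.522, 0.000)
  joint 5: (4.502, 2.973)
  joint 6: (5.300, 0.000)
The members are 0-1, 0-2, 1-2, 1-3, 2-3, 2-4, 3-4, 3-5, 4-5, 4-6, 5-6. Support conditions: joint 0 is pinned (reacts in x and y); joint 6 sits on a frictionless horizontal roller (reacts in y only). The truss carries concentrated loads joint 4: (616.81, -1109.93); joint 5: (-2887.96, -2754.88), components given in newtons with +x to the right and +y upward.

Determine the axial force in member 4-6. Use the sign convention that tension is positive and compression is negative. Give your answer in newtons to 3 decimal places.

N=7 nodes, M=11 members, R=3 reactions → 2N=14, M+R=14
member 0 (0-1): L=3.1988, (cx,cy)=(0.2820,0.9594)
member 1 (0-2): L=1.6520, (cx,cy)=(1.0000,0.0000)
member 2 (1-2): L=3.1593, (cx,cy)=(0.2374,-0.9714)
member 3 (1-3): L=1.8384, (cx,cy)=(0.9851,-0.1719)
member 4 (2-3): L=2.9504, (cx,cy)=(0.3596,0.9331)
member 5 (2-4): L=1.8700, (cx,cy)=(1.0000,0.0000)
member 6 (3-4): L=2.8694, (cx,cy)=(0.2819,-0.9594)
member 7 (3-5): L=1.8025, (cx,cy)=(0.9925,0.1221)
member 8 (4-5): L=3.1304, (cx,cy)=(0.3131,0.9497)
member 9 (4-6): L=1.7780, (cx,cy)=(1.0000,0.0000)
member 10 (5-6): L=3.0782, (cx,cy)=(0.2592,-0.9658)
solve A·x = −loads:
  F[0-1] = -2508.9356 N (compression)
  F[0-2] = -1563.6800 N (compression)
  F[1-2] = +2721.0687 N (tension)
  F[1-3] = -1373.8828 N (compression)
  F[2-3] = -2832.7949 N (compression)
  F[2-4] = +100.9990 N (tension)
  F[3-4] = +2127.9596 N (tension)
  F[3-5] = -2994.4943 N (compression)
  F[4-5] = -981.0161 N (compression)
  F[4-6] = +391.2660 N (tension)
  F[5-6] = -1509.2842 N (compression)
  Rx@0 = +2271.1500 N
  Ry@0 = +2407.1236 N
  Ry@6 = +1457.6864 N

391.266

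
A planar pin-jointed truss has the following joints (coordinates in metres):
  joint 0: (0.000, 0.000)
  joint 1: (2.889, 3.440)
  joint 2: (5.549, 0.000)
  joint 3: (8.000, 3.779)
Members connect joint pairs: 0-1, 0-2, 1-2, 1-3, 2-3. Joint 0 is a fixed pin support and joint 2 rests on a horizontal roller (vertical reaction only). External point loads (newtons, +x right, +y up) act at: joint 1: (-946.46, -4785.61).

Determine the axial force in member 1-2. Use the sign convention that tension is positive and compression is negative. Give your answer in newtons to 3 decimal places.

-2407.855

N=4 nodes, M=5 members, R=3 reactions → 2N=8, M+R=8
member 0 (0-1): L=4.4922, (cx,cy)=(0.6431,0.7658)
member 1 (0-2): L=5.5490, (cx,cy)=(1.0000,0.0000)
member 2 (1-2): L=4.3485, (cx,cy)=(0.6117,-0.7911)
member 3 (1-3): L=5.1222, (cx,cy)=(0.9978,0.0662)
member 4 (2-3): L=4.5042, (cx,cy)=(0.5442,0.8390)
solve A·x = −loads:
  F[0-1] = -3761.9586 N (compression)
  F[0-2] = +1472.9074 N (tension)
  F[1-2] = -2407.8553 N (compression)
  F[1-3] = +0.0000 N (tension)
  F[2-3] = -0.0000 N (compression)
  Rx@0 = +946.4600 N
  Ry@0 = +2880.7974 N
  Ry@2 = +1904.8126 N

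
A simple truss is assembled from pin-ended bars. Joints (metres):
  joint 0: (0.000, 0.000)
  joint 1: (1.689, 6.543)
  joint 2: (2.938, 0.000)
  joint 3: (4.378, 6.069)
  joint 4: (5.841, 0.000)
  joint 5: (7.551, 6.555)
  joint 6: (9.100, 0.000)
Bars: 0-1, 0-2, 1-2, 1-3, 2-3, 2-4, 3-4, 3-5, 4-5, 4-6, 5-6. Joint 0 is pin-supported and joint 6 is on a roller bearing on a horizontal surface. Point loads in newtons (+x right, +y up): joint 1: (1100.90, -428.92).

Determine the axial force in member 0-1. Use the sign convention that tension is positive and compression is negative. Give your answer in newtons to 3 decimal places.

N=7 nodes, M=11 members, R=3 reactions → 2N=14, M+R=14
member 0 (0-1): L=6.7575, (cx,cy)=(0.2499,0.9683)
member 1 (0-2): L=2.9380, (cx,cy)=(1.0000,0.0000)
member 2 (1-2): L=6.6611, (cx,cy)=(0.1875,-0.9823)
member 3 (1-3): L=2.7305, (cx,cy)=(0.9848,-0.1736)
member 4 (2-3): L=6.2375, (cx,cy)=(0.2309,0.9730)
member 5 (2-4): L=2.9030, (cx,cy)=(1.0000,0.0000)
member 6 (3-4): L=6.2428, (cx,cy)=(0.2343,-0.9722)
member 7 (3-5): L=3.2100, (cx,cy)=(0.9885,0.1514)
member 8 (4-5): L=6.7744, (cx,cy)=(0.2524,0.9676)
member 9 (4-6): L=3.2590, (cx,cy)=(1.0000,0.0000)
member 10 (5-6): L=6.7355, (cx,cy)=(0.2300,-0.9732)
solve A·x = −loads:
  F[0-1] = +456.7457 N (tension)
  F[0-2] = +986.7386 N (tension)
  F[1-2] = -734.5388 N (compression)
  F[1-3] = -862.0982 N (compression)
  F[2-3] = +741.5424 N (tension)
  F[2-4] = +677.8148 N (tension)
  F[3-4] = -967.2044 N (compression)
  F[3-5] = -456.4136 N (compression)
  F[4-5] = +971.7379 N (tension)
  F[4-6] = +205.8643 N (tension)
  F[5-6] = -895.1619 N (compression)
  Rx@0 = -1100.9000 N
  Ry@0 = -442.2486 N
  Ry@6 = +871.1686 N

456.746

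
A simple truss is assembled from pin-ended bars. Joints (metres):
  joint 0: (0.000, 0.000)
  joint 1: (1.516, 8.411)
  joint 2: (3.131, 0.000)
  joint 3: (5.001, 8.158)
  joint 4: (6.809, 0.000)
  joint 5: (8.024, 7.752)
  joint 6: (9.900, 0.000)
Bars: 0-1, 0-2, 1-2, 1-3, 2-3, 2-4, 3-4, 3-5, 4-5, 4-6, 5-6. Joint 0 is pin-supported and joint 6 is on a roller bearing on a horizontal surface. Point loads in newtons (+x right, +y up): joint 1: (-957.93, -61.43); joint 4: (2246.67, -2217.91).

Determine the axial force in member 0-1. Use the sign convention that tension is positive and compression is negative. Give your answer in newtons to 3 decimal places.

-1583.468

N=7 nodes, M=11 members, R=3 reactions → 2N=14, M+R=14
member 0 (0-1): L=8.5465, (cx,cy)=(0.1774,0.9841)
member 1 (0-2): L=3.1310, (cx,cy)=(1.0000,0.0000)
member 2 (1-2): L=8.5646, (cx,cy)=(0.1886,-0.9821)
member 3 (1-3): L=3.4942, (cx,cy)=(0.9974,-0.0724)
member 4 (2-3): L=8.3696, (cx,cy)=(0.2234,0.9747)
member 5 (2-4): L=3.6780, (cx,cy)=(1.0000,0.0000)
member 6 (3-4): L=8.3559, (cx,cy)=(0.2164,-0.9763)
member 7 (3-5): L=3.0501, (cx,cy)=(0.9911,-0.1331)
member 8 (4-5): L=7.8466, (cx,cy)=(0.1548,0.9879)
member 9 (4-6): L=3.0910, (cx,cy)=(1.0000,0.0000)
member 10 (5-6): L=7.9758, (cx,cy)=(0.2352,-0.9719)
solve A·x = −loads:
  F[0-1] = -1583.4679 N (compression)
  F[0-2] = +1569.6186 N (tension)
  F[1-2] = +1495.0626 N (tension)
  F[1-3] = +396.1735 N (tension)
  F[2-3] = -1506.3211 N (compression)
  F[2-4] = +2188.0910 N (tension)
  F[3-4] = +1571.9802 N (tension)
  F[3-5] = -284.0828 N (compression)
  F[4-5] = +691.5090 N (tension)
  F[4-6] = +174.4793 N (tension)
  F[5-6] = -741.7944 N (compression)
  Rx@0 = -1288.7400 N
  Ry@0 = +1558.3574 N
  Ry@6 = +720.9826 N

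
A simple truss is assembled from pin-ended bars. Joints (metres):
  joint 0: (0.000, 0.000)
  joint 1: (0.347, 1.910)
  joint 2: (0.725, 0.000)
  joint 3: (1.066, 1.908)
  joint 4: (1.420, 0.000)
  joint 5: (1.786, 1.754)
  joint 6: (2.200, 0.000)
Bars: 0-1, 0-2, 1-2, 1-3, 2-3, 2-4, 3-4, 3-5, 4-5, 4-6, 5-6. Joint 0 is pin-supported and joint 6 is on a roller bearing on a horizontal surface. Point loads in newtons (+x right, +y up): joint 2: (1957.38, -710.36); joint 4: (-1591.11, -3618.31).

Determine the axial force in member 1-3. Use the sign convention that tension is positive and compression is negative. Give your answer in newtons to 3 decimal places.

-668.099

N=7 nodes, M=11 members, R=3 reactions → 2N=14, M+R=14
member 0 (0-1): L=1.9413, (cx,cy)=(0.1787,0.9839)
member 1 (0-2): L=0.7250, (cx,cy)=(1.0000,0.0000)
member 2 (1-2): L=1.9470, (cx,cy)=(0.1941,-0.9810)
member 3 (1-3): L=0.7190, (cx,cy)=(1.0000,-0.0028)
member 4 (2-3): L=1.9382, (cx,cy)=(0.1759,0.9844)
member 5 (2-4): L=0.6950, (cx,cy)=(1.0000,0.0000)
member 6 (3-4): L=1.9406, (cx,cy)=(0.1824,-0.9832)
member 7 (3-5): L=0.7363, (cx,cy)=(0.9779,-0.2092)
member 8 (4-5): L=1.7918, (cx,cy)=(0.2043,0.9789)
member 9 (4-6): L=0.7800, (cx,cy)=(1.0000,0.0000)
member 10 (5-6): L=1.8022, (cx,cy)=(0.2297,-0.9733)
solve A·x = −loads:
  F[0-1] = -1787.9145 N (compression)
  F[0-2] = +685.8587 N (tension)
  F[1-2] = +1795.1325 N (tension)
  F[1-3] = -668.0990 N (compression)
  F[2-3] = -1067.2650 N (compression)
  F[2-4] = -735.2460 N (compression)
  F[3-4] = +1304.6134 N (tension)
  F[3-5] = -1118.5947 N (compression)
  F[4-5] = +2385.8931 N (tension)
  F[4-6] = +606.4960 N (tension)
  F[5-6] = -2640.1567 N (compression)
  Rx@0 = -366.2700 N
  Ry@0 = +1759.1195 N
  Ry@6 = +2569.5505 N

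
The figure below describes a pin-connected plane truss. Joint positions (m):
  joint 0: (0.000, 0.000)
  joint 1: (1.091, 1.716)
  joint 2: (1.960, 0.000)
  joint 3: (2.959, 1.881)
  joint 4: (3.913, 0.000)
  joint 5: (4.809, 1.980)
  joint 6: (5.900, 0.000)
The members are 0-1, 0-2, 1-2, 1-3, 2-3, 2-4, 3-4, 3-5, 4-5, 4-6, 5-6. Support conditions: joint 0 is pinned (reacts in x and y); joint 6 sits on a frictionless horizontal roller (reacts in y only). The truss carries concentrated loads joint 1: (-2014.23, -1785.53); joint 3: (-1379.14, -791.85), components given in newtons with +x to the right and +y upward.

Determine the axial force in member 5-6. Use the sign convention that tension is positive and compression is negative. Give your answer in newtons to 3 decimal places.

340.492

N=7 nodes, M=11 members, R=3 reactions → 2N=14, M+R=14
member 0 (0-1): L=2.0335, (cx,cy)=(0.5365,0.8439)
member 1 (0-2): L=1.9600, (cx,cy)=(1.0000,0.0000)
member 2 (1-2): L=1.9235, (cx,cy)=(0.4518,-0.8921)
member 3 (1-3): L=1.8753, (cx,cy)=(0.9961,0.0880)
member 4 (2-3): L=2.1298, (cx,cy)=(0.4691,0.8832)
member 5 (2-4): L=1.9530, (cx,cy)=(1.0000,0.0000)
member 6 (3-4): L=2.1091, (cx,cy)=(0.4523,-0.8919)
member 7 (3-5): L=1.8526, (cx,cy)=(0.9986,0.0534)
member 8 (4-5): L=2.1733, (cx,cy)=(0.4123,0.9111)
member 9 (4-6): L=1.9870, (cx,cy)=(1.0000,0.0000)
member 10 (5-6): L=2.2607, (cx,cy)=(0.4826,-0.8758)
solve A·x = −loads:
  F[0-1] = -3407.5738 N (compression)
  F[0-2] = -1565.1200 N (compression)
  F[1-2] = +1187.1834 N (tension)
  F[1-3] = -351.7331 N (compression)
  F[2-3] = -1199.2244 N (compression)
  F[2-4] = -466.2721 N (compression)
  F[3-4] = +352.7828 N (tension)
  F[3-5] = +307.1378 N (tension)
  F[4-5] = -345.3456 N (compression)
  F[4-6] = -164.3209 N (compression)
  F[5-6] = +340.4924 N (tension)
  Rx@0 = +3393.3700 N
  Ry@0 = +2875.5976 N
  Ry@6 = -298.2176 N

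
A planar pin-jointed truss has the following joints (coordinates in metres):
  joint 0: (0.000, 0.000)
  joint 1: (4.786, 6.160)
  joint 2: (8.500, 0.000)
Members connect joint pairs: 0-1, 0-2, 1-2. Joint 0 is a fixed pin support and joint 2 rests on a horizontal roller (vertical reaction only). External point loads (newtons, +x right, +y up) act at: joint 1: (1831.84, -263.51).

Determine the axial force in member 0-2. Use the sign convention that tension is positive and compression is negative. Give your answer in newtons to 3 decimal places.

889.863

N=3 nodes, M=3 members, R=3 reactions → 2N=6, M+R=6
member 0 (0-1): L=7.8007, (cx,cy)=(0.6135,0.7897)
member 1 (0-2): L=8.5000, (cx,cy)=(1.0000,0.0000)
member 2 (1-2): L=7.1930, (cx,cy)=(0.5163,-0.8564)
solve A·x = −loads:
  F[0-1] = +1535.3343 N (tension)
  F[0-2] = +889.8629 N (tension)
  F[1-2] = -1723.4229 N (compression)
  Rx@0 = -1831.8400 N
  Ry@0 = -1212.4069 N
  Ry@2 = +1475.9169 N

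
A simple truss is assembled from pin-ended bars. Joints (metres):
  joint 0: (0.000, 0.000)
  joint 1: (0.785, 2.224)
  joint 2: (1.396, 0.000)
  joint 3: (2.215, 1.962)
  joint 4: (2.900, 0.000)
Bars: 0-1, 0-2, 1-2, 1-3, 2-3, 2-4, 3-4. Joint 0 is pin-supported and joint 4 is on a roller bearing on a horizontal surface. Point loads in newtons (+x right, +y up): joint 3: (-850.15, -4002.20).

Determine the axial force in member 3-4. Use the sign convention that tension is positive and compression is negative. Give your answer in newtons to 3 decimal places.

-2628.586

N=5 nodes, M=7 members, R=3 reactions → 2N=10, M+R=10
member 0 (0-1): L=2.3585, (cx,cy)=(0.3328,0.9430)
member 1 (0-2): L=1.3960, (cx,cy)=(1.0000,0.0000)
member 2 (1-2): L=2.3064, (cx,cy)=(0.2649,-0.9643)
member 3 (1-3): L=1.4538, (cx,cy)=(0.9836,-0.1802)
member 4 (2-3): L=2.1261, (cx,cy)=(0.3852,0.9228)
member 5 (2-4): L=1.5040, (cx,cy)=(1.0000,0.0000)
member 6 (3-4): L=2.0781, (cx,cy)=(0.3296,-0.9441)
solve A·x = −loads:
  F[0-1] = -1612.4559 N (compression)
  F[0-2] = -313.4565 N (compression)
  F[1-2] = +1767.8136 N (tension)
  F[1-3] = -1021.7423 N (compression)
  F[2-3] = -1847.2090 N (compression)
  F[2-4] = +866.4385 N (tension)
  F[3-4] = -2628.5857 N (compression)
  Rx@0 = +850.1500 N
  Ry@0 = +1520.5177 N
  Ry@4 = +2481.6823 N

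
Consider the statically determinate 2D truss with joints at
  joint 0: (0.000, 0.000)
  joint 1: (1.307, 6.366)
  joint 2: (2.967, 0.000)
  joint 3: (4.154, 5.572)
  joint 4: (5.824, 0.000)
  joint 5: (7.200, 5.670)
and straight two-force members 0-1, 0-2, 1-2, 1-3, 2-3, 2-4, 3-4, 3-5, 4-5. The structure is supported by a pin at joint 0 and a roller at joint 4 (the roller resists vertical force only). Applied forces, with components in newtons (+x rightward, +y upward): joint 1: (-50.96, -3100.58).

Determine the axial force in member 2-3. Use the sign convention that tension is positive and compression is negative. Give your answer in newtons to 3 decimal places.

N=6 nodes, M=9 members, R=3 reactions → 2N=12, M+R=12
member 0 (0-1): L=6.4988, (cx,cy)=(0.2011,0.9796)
member 1 (0-2): L=2.9670, (cx,cy)=(1.0000,0.0000)
member 2 (1-2): L=6.5789, (cx,cy)=(0.2523,-0.9676)
member 3 (1-3): L=2.9556, (cx,cy)=(0.9632,-0.2686)
member 4 (2-3): L=5.6970, (cx,cy)=(0.2084,0.9781)
member 5 (2-4): L=2.8570, (cx,cy)=(1.0000,0.0000)
member 6 (3-4): L=5.8169, (cx,cy)=(0.2871,-0.9579)
member 7 (3-5): L=3.0476, (cx,cy)=(0.9995,0.0322)
member 8 (4-5): L=5.8346, (cx,cy)=(0.2358,0.9718)
solve A·x = −loads:
  F[0-1] = -2511.7835 N (compression)
  F[0-2] = +454.1961 N (tension)
  F[1-2] = -572.2308 N (compression)
  F[1-3] = -321.6320 N (compression)
  F[2-3] = +566.1400 N (tension)
  F[2-4] = +191.8516 N (tension)
  F[3-4] = -668.2499 N (compression)
  F[3-5] = -0.0000 N (tension)
  F[4-5] = -0.0000 N (tension)
  Rx@0 = +50.9600 N
  Ry@0 = +2460.4621 N
  Ry@4 = +640.1179 N

566.140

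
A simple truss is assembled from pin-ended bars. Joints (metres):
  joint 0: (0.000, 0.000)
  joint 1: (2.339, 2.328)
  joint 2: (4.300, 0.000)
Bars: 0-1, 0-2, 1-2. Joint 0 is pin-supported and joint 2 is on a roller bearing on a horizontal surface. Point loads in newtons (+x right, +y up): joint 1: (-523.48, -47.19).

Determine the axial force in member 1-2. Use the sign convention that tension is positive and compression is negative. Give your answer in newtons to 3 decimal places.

N=3 nodes, M=3 members, R=3 reactions → 2N=6, M+R=6
member 0 (0-1): L=3.3001, (cx,cy)=(0.7088,0.7054)
member 1 (0-2): L=4.3000, (cx,cy)=(1.0000,0.0000)
member 2 (1-2): L=3.0439, (cx,cy)=(0.6442,-0.7648)
solve A·x = −loads:
  F[0-1] = -432.2568 N (compression)
  F[0-2] = -217.1087 N (compression)
  F[1-2] = +336.9961 N (tension)
  Rx@0 = +523.4800 N
  Ry@0 = +304.9305 N
  Ry@2 = -257.7405 N

336.996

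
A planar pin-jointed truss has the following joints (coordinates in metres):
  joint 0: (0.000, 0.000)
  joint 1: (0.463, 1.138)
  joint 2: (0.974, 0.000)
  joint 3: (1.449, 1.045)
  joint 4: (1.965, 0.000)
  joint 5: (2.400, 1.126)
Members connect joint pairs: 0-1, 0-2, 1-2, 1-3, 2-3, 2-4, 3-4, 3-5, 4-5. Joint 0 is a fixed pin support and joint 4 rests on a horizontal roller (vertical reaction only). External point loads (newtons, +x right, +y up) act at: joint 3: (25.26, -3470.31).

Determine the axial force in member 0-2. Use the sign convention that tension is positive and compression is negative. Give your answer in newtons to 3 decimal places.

N=6 nodes, M=9 members, R=3 reactions → 2N=12, M+R=12
member 0 (0-1): L=1.2286, (cx,cy)=(0.3769,0.9263)
member 1 (0-2): L=0.9740, (cx,cy)=(1.0000,0.0000)
member 2 (1-2): L=1.2475, (cx,cy)=(0.4096,-0.9123)
member 3 (1-3): L=0.9904, (cx,cy)=(0.9956,-0.0939)
member 4 (2-3): L=1.1479, (cx,cy)=(0.4138,0.9104)
member 5 (2-4): L=0.9910, (cx,cy)=(1.0000,0.0000)
member 6 (3-4): L=1.1655, (cx,cy)=(0.4427,-0.8966)
member 7 (3-5): L=0.9544, (cx,cy)=(0.9964,0.0849)
member 8 (4-5): L=1.2071, (cx,cy)=(0.3604,0.9328)
solve A·x = −loads:
  F[0-1] = -969.3208 N (compression)
  F[0-2] = +390.5556 N (tension)
  F[1-2] = +1067.1857 N (tension)
  F[1-3] = -806.0098 N (compression)
  F[2-3] = -1069.3950 N (compression)
  F[2-4] = +1270.2270 N (tension)
  F[3-4] = -2868.9730 N (compression)
  F[3-5] = -0.0000 N (compression)
  F[4-5] = +0.0000 N (tension)
  Rx@0 = -25.2600 N
  Ry@0 = +897.8541 N
  Ry@4 = +2572.4559 N

390.556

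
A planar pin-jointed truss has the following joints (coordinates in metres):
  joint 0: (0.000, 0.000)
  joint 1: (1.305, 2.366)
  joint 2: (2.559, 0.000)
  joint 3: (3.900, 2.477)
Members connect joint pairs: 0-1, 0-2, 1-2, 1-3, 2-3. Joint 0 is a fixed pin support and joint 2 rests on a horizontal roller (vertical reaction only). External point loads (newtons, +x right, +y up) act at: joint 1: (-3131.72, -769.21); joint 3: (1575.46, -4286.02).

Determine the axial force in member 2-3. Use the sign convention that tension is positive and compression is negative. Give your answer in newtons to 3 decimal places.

N=4 nodes, M=5 members, R=3 reactions → 2N=8, M+R=8
member 0 (0-1): L=2.7020, (cx,cy)=(0.4830,0.8756)
member 1 (0-2): L=2.5590, (cx,cy)=(1.0000,0.0000)
member 2 (1-2): L=2.6778, (cx,cy)=(0.4683,-0.8836)
member 3 (1-3): L=2.5974, (cx,cy)=(0.9991,0.0427)
member 4 (2-3): L=2.8167, (cx,cy)=(0.4761,0.8794)
solve A·x = −loads:
  F[0-1] = +569.3296 N (tension)
  F[0-2] = -1831.2290 N (compression)
  F[1-2] = -1241.7166 N (compression)
  F[1-3] = +3991.8310 N (tension)
  F[2-3] = -5067.8039 N (compression)
  Rx@0 = +1556.2600 N
  Ry@0 = -498.5261 N
  Ry@2 = +5553.7561 N

-5067.804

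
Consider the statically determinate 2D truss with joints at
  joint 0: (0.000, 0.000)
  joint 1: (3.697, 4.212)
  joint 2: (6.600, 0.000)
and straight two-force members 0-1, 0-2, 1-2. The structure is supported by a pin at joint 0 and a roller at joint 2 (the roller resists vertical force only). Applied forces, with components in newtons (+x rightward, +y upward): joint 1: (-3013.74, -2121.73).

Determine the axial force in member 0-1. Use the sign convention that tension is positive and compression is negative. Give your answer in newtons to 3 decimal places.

-3800.838

N=3 nodes, M=3 members, R=3 reactions → 2N=6, M+R=6
member 0 (0-1): L=5.6044, (cx,cy)=(0.6597,0.7516)
member 1 (0-2): L=6.6000, (cx,cy)=(1.0000,0.0000)
member 2 (1-2): L=5.1155, (cx,cy)=(0.5675,-0.8234)
solve A·x = −loads:
  F[0-1] = -3800.8383 N (compression)
  F[0-2] = -506.4562 N (compression)
  F[1-2] = +892.4483 N (tension)
  Rx@0 = +3013.7400 N
  Ry@0 = +2856.5538 N
  Ry@2 = -734.8238 N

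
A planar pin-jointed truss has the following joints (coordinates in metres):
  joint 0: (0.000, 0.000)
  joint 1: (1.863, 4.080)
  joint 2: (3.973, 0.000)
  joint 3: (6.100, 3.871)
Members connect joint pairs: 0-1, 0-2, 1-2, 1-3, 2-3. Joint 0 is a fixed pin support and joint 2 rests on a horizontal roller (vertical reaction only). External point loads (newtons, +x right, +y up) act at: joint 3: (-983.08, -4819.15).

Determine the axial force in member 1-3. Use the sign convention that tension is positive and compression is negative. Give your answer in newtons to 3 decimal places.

1622.937

N=4 nodes, M=5 members, R=3 reactions → 2N=8, M+R=8
member 0 (0-1): L=4.4852, (cx,cy)=(0.4154,0.9097)
member 1 (0-2): L=3.9730, (cx,cy)=(1.0000,0.0000)
member 2 (1-2): L=4.5933, (cx,cy)=(0.4594,-0.8882)
member 3 (1-3): L=4.2422, (cx,cy)=(0.9988,-0.0493)
member 4 (2-3): L=4.4169, (cx,cy)=(0.4816,0.8764)
solve A·x = −loads:
  F[0-1] = +1783.2660 N (tension)
  F[0-2] = -1723.7855 N (compression)
  F[1-2] = -1916.2602 N (compression)
  F[1-3] = +1622.9367 N (tension)
  F[2-3] = -5407.4944 N (compression)
  Rx@0 = +983.0800 N
  Ry@0 = -1622.1569 N
  Ry@2 = +6441.3069 N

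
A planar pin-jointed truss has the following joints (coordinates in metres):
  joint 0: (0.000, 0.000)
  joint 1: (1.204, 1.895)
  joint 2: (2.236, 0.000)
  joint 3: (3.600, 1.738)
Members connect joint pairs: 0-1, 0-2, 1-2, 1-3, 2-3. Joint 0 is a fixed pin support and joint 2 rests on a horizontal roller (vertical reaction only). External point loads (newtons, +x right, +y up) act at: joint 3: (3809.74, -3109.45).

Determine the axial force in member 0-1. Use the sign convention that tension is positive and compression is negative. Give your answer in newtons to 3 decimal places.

5755.676

N=4 nodes, M=5 members, R=3 reactions → 2N=8, M+R=8
member 0 (0-1): L=2.2451, (cx,cy)=(0.5363,0.8440)
member 1 (0-2): L=2.2360, (cx,cy)=(1.0000,0.0000)
member 2 (1-2): L=2.1578, (cx,cy)=(0.4783,-0.8782)
member 3 (1-3): L=2.4011, (cx,cy)=(0.9979,-0.0654)
member 4 (2-3): L=2.2093, (cx,cy)=(0.6174,0.7867)
solve A·x = −loads:
  F[0-1] = +5755.6765 N (tension)
  F[0-2] = +723.1427 N (tension)
  F[1-2] = -5975.2720 N (compression)
  F[1-3] = +5957.1239 N (tension)
  F[2-3] = -3457.5631 N (compression)
  Rx@0 = -3809.7400 N
  Ry@0 = -4858.0581 N
  Ry@2 = +7967.5081 N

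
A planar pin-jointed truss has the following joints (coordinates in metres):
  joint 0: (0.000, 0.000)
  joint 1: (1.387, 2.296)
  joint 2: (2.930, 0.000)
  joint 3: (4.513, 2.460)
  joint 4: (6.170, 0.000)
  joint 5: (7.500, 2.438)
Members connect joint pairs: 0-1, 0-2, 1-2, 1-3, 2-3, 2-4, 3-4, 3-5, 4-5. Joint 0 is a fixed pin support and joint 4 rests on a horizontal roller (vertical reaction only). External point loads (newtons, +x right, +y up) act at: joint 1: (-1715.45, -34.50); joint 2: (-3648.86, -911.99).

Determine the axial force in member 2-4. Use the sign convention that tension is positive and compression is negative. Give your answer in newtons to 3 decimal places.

N=6 nodes, M=9 members, R=3 reactions → 2N=12, M+R=12
member 0 (0-1): L=2.6824, (cx,cy)=(0.5171,0.8559)
member 1 (0-2): L=2.9300, (cx,cy)=(1.0000,0.0000)
member 2 (1-2): L=2.7663, (cx,cy)=(0.5578,-0.8300)
member 3 (1-3): L=3.1303, (cx,cy)=(0.9986,0.0524)
member 4 (2-3): L=2.9253, (cx,cy)=(0.5411,0.8409)
member 5 (2-4): L=3.2400, (cx,cy)=(1.0000,0.0000)
member 6 (3-4): L=2.9660, (cx,cy)=(0.5587,-0.8294)
member 7 (3-5): L=2.9871, (cx,cy)=(1.0000,-0.0074)
member 8 (4-5): L=2.7772, (cx,cy)=(0.4789,0.8779)
solve A·x = −loads:
  F[0-1] = -1336.5478 N (compression)
  F[0-2] = -4673.2211 N (compression)
  F[1-2] = +1353.7971 N (tension)
  F[1-3] = +269.6064 N (tension)
  F[2-3] = -251.6770 N (compression)
  F[2-4] = -133.0442 N (compression)
  F[3-4] = +238.1479 N (tension)
  F[3-5] = +0.0000 N (tension)
  F[4-5] = -0.0000 N (compression)
  Rx@0 = +5364.3100 N
  Ry@0 = +1144.0088 N
  Ry@4 = -197.5188 N

-133.044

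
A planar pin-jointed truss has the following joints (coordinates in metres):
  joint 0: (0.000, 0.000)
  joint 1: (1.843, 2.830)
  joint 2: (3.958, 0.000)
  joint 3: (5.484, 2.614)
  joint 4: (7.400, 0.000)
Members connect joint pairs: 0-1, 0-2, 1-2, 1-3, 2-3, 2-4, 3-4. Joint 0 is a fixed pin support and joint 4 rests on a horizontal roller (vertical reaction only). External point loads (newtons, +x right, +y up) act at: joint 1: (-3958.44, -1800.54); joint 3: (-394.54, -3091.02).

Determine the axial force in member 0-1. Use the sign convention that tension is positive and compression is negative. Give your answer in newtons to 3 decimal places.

N=5 nodes, M=7 members, R=3 reactions → 2N=10, M+R=10
member 0 (0-1): L=3.3772, (cx,cy)=(0.5457,0.8380)
member 1 (0-2): L=3.9580, (cx,cy)=(1.0000,0.0000)
member 2 (1-2): L=3.5330, (cx,cy)=(0.5986,-0.8010)
member 3 (1-3): L=3.6474, (cx,cy)=(0.9982,-0.0592)
member 4 (2-3): L=3.0268, (cx,cy)=(0.5042,0.8636)
member 5 (2-4): L=3.4420, (cx,cy)=(1.0000,0.0000)
member 6 (3-4): L=3.2410, (cx,cy)=(0.5912,-0.8065)
solve A·x = −loads:
  F[0-1] = -4541.4959 N (compression)
  F[0-2] = -1874.6099 N (compression)
  F[1-2] = +2504.6145 N (tension)
  F[1-3] = -19.3278 N (compression)
  F[2-3] = -2323.0836 N (compression)
  F[2-4] = +795.9564 N (tension)
  F[3-4] = -1346.3941 N (compression)
  Rx@0 = +4352.9800 N
  Ry@0 = +3805.6362 N
  Ry@4 = +1085.9238 N

-4541.496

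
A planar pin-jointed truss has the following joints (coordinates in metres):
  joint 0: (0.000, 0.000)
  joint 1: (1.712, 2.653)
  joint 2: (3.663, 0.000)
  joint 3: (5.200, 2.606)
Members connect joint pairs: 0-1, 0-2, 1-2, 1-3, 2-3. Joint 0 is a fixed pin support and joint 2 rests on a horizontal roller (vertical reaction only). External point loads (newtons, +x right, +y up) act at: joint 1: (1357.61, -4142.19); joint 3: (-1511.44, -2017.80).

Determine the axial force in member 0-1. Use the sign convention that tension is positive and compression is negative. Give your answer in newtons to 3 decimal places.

N=4 nodes, M=5 members, R=3 reactions → 2N=8, M+R=8
member 0 (0-1): L=3.1574, (cx,cy)=(0.5422,0.8402)
member 1 (0-2): L=3.6630, (cx,cy)=(1.0000,0.0000)
member 2 (1-2): L=3.2931, (cx,cy)=(0.5924,-0.8056)
member 3 (1-3): L=3.4883, (cx,cy)=(0.9999,-0.0135)
member 4 (2-3): L=3.0255, (cx,cy)=(0.5080,0.8613)
solve A·x = −loads:
  F[0-1] = -1727.5729 N (compression)
  F[0-2] = +782.8832 N (tension)
  F[1-2] = -3334.5017 N (compression)
  F[1-3] = -318.8513 N (compression)
  F[2-3] = -2347.5965 N (compression)
  Rx@0 = +153.8300 N
  Ry@0 = +1451.5772 N
  Ry@2 = +4708.4128 N

-1727.573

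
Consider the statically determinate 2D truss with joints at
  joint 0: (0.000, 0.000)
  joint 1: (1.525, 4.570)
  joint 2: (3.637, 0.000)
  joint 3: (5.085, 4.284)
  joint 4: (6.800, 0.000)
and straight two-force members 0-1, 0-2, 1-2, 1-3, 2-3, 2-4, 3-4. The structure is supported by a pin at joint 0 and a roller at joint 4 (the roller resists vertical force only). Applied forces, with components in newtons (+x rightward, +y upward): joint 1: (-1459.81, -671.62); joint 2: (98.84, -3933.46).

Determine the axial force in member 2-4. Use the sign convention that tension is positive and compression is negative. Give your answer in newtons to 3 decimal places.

N=5 nodes, M=7 members, R=3 reactions → 2N=10, M+R=10
member 0 (0-1): L=4.8177, (cx,cy)=(0.3165,0.9486)
member 1 (0-2): L=3.6370, (cx,cy)=(1.0000,0.0000)
member 2 (1-2): L=5.0344, (cx,cy)=(0.4195,-0.9077)
member 3 (1-3): L=3.5715, (cx,cy)=(0.9968,-0.0801)
member 4 (2-3): L=4.5221, (cx,cy)=(0.3202,0.9473)
member 5 (2-4): L=3.1630, (cx,cy)=(1.0000,0.0000)
member 6 (3-4): L=4.6145, (cx,cy)=(0.3717,-0.9284)
solve A·x = −loads:
  F[0-1] = -3512.3203 N (compression)
  F[0-2] = -249.1833 N (compression)
  F[1-2] = +3011.4328 N (tension)
  F[1-3] = -918.2566 N (compression)
  F[2-3] = +1266.5164 N (tension)
  F[2-4] = +509.7622 N (tension)
  F[3-4] = -1371.6108 N (compression)
  Rx@0 = +1360.9700 N
  Ry@0 = +3331.7149 N
  Ry@4 = +1273.3651 N

509.762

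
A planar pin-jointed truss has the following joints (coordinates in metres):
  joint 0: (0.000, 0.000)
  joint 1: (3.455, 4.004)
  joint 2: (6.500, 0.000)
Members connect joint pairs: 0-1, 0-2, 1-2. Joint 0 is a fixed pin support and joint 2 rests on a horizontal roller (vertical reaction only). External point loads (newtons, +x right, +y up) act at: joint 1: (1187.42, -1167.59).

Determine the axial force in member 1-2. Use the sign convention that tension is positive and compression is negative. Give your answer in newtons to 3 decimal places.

-1698.635

N=3 nodes, M=3 members, R=3 reactions → 2N=6, M+R=6
member 0 (0-1): L=5.2886, (cx,cy)=(0.6533,0.7571)
member 1 (0-2): L=6.5000, (cx,cy)=(1.0000,0.0000)
member 2 (1-2): L=5.0303, (cx,cy)=(0.6053,-0.7960)
solve A·x = −loads:
  F[0-1] = +243.6651 N (tension)
  F[0-2] = +1028.2348 N (tension)
  F[1-2] = -1698.6346 N (compression)
  Rx@0 = -1187.4200 N
  Ry@0 = -184.4797 N
  Ry@2 = +1352.0697 N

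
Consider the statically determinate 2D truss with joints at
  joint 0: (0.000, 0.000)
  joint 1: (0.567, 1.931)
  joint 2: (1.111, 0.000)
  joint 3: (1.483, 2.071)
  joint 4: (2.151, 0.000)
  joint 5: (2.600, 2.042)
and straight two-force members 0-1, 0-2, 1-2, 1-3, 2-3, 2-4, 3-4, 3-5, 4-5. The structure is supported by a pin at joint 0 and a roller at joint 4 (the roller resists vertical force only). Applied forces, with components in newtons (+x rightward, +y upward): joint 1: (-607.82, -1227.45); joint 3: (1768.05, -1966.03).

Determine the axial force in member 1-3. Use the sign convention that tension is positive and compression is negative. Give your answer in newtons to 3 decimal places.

725.206

N=6 nodes, M=9 members, R=3 reactions → 2N=12, M+R=12
member 0 (0-1): L=2.0125, (cx,cy)=(0.2817,0.9595)
member 1 (0-2): L=1.1110, (cx,cy)=(1.0000,0.0000)
member 2 (1-2): L=2.0062, (cx,cy)=(0.2712,-0.9625)
member 3 (1-3): L=0.9266, (cx,cy)=(0.9885,0.1511)
member 4 (2-3): L=2.1041, (cx,cy)=(0.1768,0.9842)
member 5 (2-4): L=1.0400, (cx,cy)=(1.0000,0.0000)
member 6 (3-4): L=2.1761, (cx,cy)=(0.3070,-0.9517)
member 7 (3-5): L=1.1174, (cx,cy)=(0.9997,-0.0260)
member 8 (4-5): L=2.0908, (cx,cy)=(0.2148,0.9767)
solve A·x = −loads:
  F[0-1] = -372.9202 N (compression)
  F[0-2] = +1265.2950 N (tension)
  F[1-2] = -789.6550 N (compression)
  F[1-3] = +725.2059 N (tension)
  F[2-3] = +772.2334 N (tension)
  F[2-4] = +914.6427 N (tension)
  F[3-4] = -2979.5257 N (compression)
  F[3-5] = +0.0000 N (tension)
  F[4-5] = -0.0000 N (compression)
  Rx@0 = -1160.2300 N
  Ry@0 = +357.8139 N
  Ry@4 = +2835.6661 N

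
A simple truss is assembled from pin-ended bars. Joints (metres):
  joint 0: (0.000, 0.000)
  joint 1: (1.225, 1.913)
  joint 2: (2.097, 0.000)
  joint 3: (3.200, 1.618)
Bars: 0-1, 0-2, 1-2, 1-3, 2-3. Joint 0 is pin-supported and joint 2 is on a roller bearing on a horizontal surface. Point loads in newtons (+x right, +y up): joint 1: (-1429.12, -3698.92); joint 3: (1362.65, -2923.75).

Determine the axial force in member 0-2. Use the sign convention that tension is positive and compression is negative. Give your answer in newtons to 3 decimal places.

N=4 nodes, M=5 members, R=3 reactions → 2N=8, M+R=8
member 0 (0-1): L=2.2716, (cx,cy)=(0.5393,0.8421)
member 1 (0-2): L=2.0970, (cx,cy)=(1.0000,0.0000)
member 2 (1-2): L=2.1024, (cx,cy)=(0.4148,-0.9099)
member 3 (1-3): L=1.9969, (cx,cy)=(0.9890,-0.1477)
member 4 (2-3): L=1.9582, (cx,cy)=(0.5633,0.8263)
solve A·x = −loads:
  F[0-1] = -299.9510 N (compression)
  F[0-2] = +95.2834 N (tension)
  F[1-2] = -4287.4278 N (compression)
  F[1-3] = +3079.4521 N (tension)
  F[2-3] = -2987.9172 N (compression)
  Rx@0 = +66.4700 N
  Ry@0 = +252.5994 N
  Ry@2 = +6370.0706 N

95.283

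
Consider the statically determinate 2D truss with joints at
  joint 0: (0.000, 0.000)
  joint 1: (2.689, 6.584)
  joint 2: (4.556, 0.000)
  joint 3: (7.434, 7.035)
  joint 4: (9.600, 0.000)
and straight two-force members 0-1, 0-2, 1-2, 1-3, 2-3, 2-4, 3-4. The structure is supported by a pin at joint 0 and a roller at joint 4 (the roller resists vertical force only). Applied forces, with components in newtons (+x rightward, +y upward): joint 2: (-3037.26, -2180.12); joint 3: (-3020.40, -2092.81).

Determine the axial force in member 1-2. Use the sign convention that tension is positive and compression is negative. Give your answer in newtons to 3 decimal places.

3727.065

N=5 nodes, M=7 members, R=3 reactions → 2N=10, M+R=10
member 0 (0-1): L=7.1119, (cx,cy)=(0.3781,0.9258)
member 1 (0-2): L=4.5560, (cx,cy)=(1.0000,0.0000)
member 2 (1-2): L=6.8436, (cx,cy)=(0.2728,-0.9621)
member 3 (1-3): L=4.7664, (cx,cy)=(0.9955,0.0946)
member 4 (2-3): L=7.6009, (cx,cy)=(0.3786,0.9255)
member 5 (2-4): L=5.0440, (cx,cy)=(1.0000,0.0000)
member 6 (3-4): L=7.3609, (cx,cy)=(0.2943,-0.9557)
solve A·x = −loads:
  F[0-1] = -4138.2458 N (compression)
  F[0-2] = -4493.0049 N (compression)
  F[1-2] = +3727.0650 N (tension)
  F[1-3] = -2593.0698 N (compression)
  F[2-3] = -1518.6403 N (compression)
  F[2-4] = +136.0505 N (tension)
  F[3-4] = -462.3516 N (compression)
  Rx@0 = +6057.6600 N
  Ry@0 = +3831.0485 N
  Ry@4 = +441.8815 N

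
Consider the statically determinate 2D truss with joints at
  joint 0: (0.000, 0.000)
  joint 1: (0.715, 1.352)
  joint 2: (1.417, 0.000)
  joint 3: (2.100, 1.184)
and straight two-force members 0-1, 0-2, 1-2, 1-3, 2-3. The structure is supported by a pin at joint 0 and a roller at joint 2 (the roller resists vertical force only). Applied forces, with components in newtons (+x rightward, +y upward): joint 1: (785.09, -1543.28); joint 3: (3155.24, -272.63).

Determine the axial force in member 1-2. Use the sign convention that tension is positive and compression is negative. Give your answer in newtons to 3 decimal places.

-5263.293

N=4 nodes, M=5 members, R=3 reactions → 2N=8, M+R=8
member 0 (0-1): L=1.5294, (cx,cy)=(0.4675,0.8840)
member 1 (0-2): L=1.4170, (cx,cy)=(1.0000,0.0000)
member 2 (1-2): L=1.5234, (cx,cy)=(0.4608,-0.8875)
member 3 (1-3): L=1.3952, (cx,cy)=(0.9927,-0.1204)
member 4 (2-3): L=1.3669, (cx,cy)=(0.4997,0.8662)
solve A·x = −loads:
  F[0-1] = +3113.5289 N (tension)
  F[0-2] = +2484.7642 N (tension)
  F[1-2] = -5263.2931 N (compression)
  F[1-3] = +3118.5743 N (tension)
  F[2-3] = +118.7926 N (tension)
  Rx@0 = -3940.3300 N
  Ry@0 = -2752.3427 N
  Ry@2 = +4568.2527 N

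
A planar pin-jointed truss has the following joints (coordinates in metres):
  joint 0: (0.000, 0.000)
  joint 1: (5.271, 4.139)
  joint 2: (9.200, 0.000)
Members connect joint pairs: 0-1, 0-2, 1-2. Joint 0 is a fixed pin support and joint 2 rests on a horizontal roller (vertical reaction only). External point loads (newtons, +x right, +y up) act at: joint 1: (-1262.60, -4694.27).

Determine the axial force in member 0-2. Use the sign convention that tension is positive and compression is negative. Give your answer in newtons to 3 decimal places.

2013.841

N=3 nodes, M=3 members, R=3 reactions → 2N=6, M+R=6
member 0 (0-1): L=6.7018, (cx,cy)=(0.7865,0.6176)
member 1 (0-2): L=9.2000, (cx,cy)=(1.0000,0.0000)
member 2 (1-2): L=5.7069, (cx,cy)=(0.6885,-0.7253)
solve A·x = −loads:
  F[0-1] = -4165.8520 N (compression)
  F[0-2] = +2013.8406 N (tension)
  F[1-2] = -2925.1021 N (compression)
  Rx@0 = +1262.6000 N
  Ry@0 = +2572.7922 N
  Ry@2 = +2121.4778 N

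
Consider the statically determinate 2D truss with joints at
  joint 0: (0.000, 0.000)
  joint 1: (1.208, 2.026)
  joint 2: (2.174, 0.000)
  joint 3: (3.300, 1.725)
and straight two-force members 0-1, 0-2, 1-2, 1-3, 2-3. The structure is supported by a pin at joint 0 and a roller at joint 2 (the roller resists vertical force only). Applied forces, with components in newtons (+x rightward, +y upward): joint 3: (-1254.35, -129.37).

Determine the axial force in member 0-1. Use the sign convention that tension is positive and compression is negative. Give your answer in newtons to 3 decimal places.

-1080.765

N=4 nodes, M=5 members, R=3 reactions → 2N=8, M+R=8
member 0 (0-1): L=2.3588, (cx,cy)=(0.5121,0.8589)
member 1 (0-2): L=2.1740, (cx,cy)=(1.0000,0.0000)
member 2 (1-2): L=2.2445, (cx,cy)=(0.4304,-0.9026)
member 3 (1-3): L=2.1135, (cx,cy)=(0.9898,-0.1424)
member 4 (2-3): L=2.0600, (cx,cy)=(0.5466,0.8374)
solve A·x = −loads:
  F[0-1] = -1080.7650 N (compression)
  F[0-2] = -700.8635 N (compression)
  F[1-2] = +1198.8712 N (tension)
  F[1-3] = -1080.4737 N (compression)
  F[2-3] = -338.2487 N (compression)
  Rx@0 = +1254.3500 N
  Ry@0 = +928.2811 N
  Ry@2 = -798.9111 N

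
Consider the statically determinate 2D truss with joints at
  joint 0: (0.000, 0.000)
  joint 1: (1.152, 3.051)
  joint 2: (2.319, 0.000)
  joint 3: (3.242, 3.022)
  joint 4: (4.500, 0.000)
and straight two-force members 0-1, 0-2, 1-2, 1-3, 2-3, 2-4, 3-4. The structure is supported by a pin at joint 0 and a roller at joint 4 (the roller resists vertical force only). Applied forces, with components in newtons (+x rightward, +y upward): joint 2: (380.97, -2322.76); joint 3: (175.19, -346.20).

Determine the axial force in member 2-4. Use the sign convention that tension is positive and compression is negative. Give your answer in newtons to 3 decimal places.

651.089

N=5 nodes, M=7 members, R=3 reactions → 2N=10, M+R=10
member 0 (0-1): L=3.2612, (cx,cy)=(0.3532,0.9355)
member 1 (0-2): L=2.3190, (cx,cy)=(1.0000,0.0000)
member 2 (1-2): L=3.2666, (cx,cy)=(0.3573,-0.9340)
member 3 (1-3): L=2.0902, (cx,cy)=(0.9999,-0.0139)
member 4 (2-3): L=3.1598, (cx,cy)=(0.2921,0.9564)
member 5 (2-4): L=2.1810, (cx,cy)=(1.0000,0.0000)
member 6 (3-4): L=3.2734, (cx,cy)=(0.3843,-0.9232)
solve A·x = −loads:
  F[0-1] = -1181.0345 N (compression)
  F[0-2] = +973.3481 N (tension)
  F[1-2] = +1195.5070 N (tension)
  F[1-3] = -844.3706 N (compression)
  F[2-3] = +1261.1523 N (tension)
  F[2-4] = +651.0892 N (tension)
  F[3-4] = -1694.1698 N (compression)
  Rx@0 = -556.1600 N
  Ry@0 = +1104.8967 N
  Ry@4 = +1564.0633 N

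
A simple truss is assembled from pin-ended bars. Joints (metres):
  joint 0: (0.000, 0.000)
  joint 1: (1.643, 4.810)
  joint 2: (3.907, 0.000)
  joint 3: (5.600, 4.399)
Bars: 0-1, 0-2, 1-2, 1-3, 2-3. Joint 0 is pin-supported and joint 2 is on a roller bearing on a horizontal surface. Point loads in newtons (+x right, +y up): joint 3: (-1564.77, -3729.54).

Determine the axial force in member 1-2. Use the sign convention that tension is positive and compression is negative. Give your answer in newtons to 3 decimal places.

N=4 nodes, M=5 members, R=3 reactions → 2N=8, M+R=8
member 0 (0-1): L=5.0829, (cx,cy)=(0.3232,0.9463)
member 1 (0-2): L=3.9070, (cx,cy)=(1.0000,0.0000)
member 2 (1-2): L=5.3162, (cx,cy)=(0.4259,-0.9048)
member 3 (1-3): L=3.9783, (cx,cy)=(0.9946,-0.1033)
member 4 (2-3): L=4.7135, (cx,cy)=(0.3592,0.9333)
solve A·x = −loads:
  F[0-1] = -153.9823 N (compression)
  F[0-2] = -1514.9964 N (compression)
  F[1-2] = +175.3362 N (tension)
  F[1-3] = -125.1134 N (compression)
  F[2-3] = -4010.0608 N (compression)
  Rx@0 = +1564.7700 N
  Ry@0 = +145.7159 N
  Ry@2 = +3583.8241 N

175.336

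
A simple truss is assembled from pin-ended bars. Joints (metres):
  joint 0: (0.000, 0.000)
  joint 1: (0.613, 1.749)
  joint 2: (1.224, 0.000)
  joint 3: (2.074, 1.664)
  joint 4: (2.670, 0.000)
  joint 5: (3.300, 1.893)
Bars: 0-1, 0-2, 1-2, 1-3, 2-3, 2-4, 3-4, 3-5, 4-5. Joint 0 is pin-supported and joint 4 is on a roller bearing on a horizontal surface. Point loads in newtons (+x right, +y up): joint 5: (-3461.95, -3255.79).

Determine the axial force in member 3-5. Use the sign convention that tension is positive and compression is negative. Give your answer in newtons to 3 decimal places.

N=6 nodes, M=9 members, R=3 reactions → 2N=12, M+R=12
member 0 (0-1): L=1.8533, (cx,cy)=(0.3308,0.9437)
member 1 (0-2): L=1.2240, (cx,cy)=(1.0000,0.0000)
member 2 (1-2): L=1.8527, (cx,cy)=(0.3298,-0.9441)
member 3 (1-3): L=1.4635, (cx,cy)=(0.9983,-0.0581)
member 4 (2-3): L=1.8685, (cx,cy)=(0.4549,0.8905)
member 5 (2-4): L=1.4460, (cx,cy)=(1.0000,0.0000)
member 6 (3-4): L=1.7675, (cx,cy)=(0.3372,-0.9414)
member 7 (3-5): L=1.2472, (cx,cy)=(0.9830,0.1836)
member 8 (4-5): L=1.9951, (cx,cy)=(0.3158,0.9488)
solve A·x = −loads:
  F[0-1] = -1786.8351 N (compression)
  F[0-2] = -2870.9383 N (compression)
  F[1-2] = +1860.4331 N (tension)
  F[1-3] = -1206.6146 N (compression)
  F[2-3] = -1972.2233 N (compression)
  F[2-4] = -1360.2009 N (compression)
  F[3-4] = +1287.9953 N (tension)
  F[3-5] = -2579.9176 N (compression)
  F[4-5] = -2932.1153 N (compression)
  Rx@0 = +3461.9500 N
  Ry@0 = +1686.2635 N
  Ry@4 = +1569.5265 N

-2579.918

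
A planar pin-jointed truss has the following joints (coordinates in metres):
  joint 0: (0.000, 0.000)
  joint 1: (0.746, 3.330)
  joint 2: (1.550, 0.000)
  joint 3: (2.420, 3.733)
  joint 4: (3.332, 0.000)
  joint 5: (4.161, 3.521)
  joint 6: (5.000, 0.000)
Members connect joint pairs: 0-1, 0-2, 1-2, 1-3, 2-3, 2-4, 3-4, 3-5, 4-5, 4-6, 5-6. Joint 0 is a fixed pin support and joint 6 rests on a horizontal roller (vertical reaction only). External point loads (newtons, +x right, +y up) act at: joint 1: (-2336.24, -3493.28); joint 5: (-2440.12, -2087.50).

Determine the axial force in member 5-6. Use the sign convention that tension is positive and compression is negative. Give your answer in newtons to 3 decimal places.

1044.295

N=7 nodes, M=11 members, R=3 reactions → 2N=14, M+R=14
member 0 (0-1): L=3.4125, (cx,cy)=(0.2186,0.9758)
member 1 (0-2): L=1.5500, (cx,cy)=(1.0000,0.0000)
member 2 (1-2): L=3.4257, (cx,cy)=(0.2347,-0.9721)
member 3 (1-3): L=1.7218, (cx,cy)=(0.9722,0.2341)
member 4 (2-3): L=3.8330, (cx,cy)=(0.2270,0.9739)
member 5 (2-4): L=1.7820, (cx,cy)=(1.0000,0.0000)
member 6 (3-4): L=3.8428, (cx,cy)=(0.2373,-0.9714)
member 7 (3-5): L=1.7539, (cx,cy)=(0.9927,-0.1209)
member 8 (4-5): L=3.6173, (cx,cy)=(0.2292,0.9734)
member 9 (4-6): L=1.6680, (cx,cy)=(1.0000,0.0000)
member 10 (5-6): L=3.6196, (cx,cy)=(0.2318,-0.9728)
solve A·x = −loads:
  F[0-1] = -6760.1390 N (compression)
  F[0-2] = -3298.5556 N (compression)
  F[1-2] = +3218.0745 N (tension)
  F[1-3] = +106.1086 N (tension)
  F[2-3] = -3212.0196 N (compression)
  F[2-4] = -1814.2365 N (compression)
  F[3-4] = +3373.4364 N (tension)
  F[3-5] = -1437.0299 N (compression)
  F[4-5] = -3366.6615 N (compression)
  F[4-6] = -242.0622 N (compression)
  F[5-6] = +1044.2952 N (tension)
  Rx@0 = +4776.3600 N
  Ry@0 = +6596.6335 N
  Ry@6 = -1015.8535 N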